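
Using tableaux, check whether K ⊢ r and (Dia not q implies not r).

Tableau for the negation not (r and (Dia not q implies not r)):
1. not (r and (Dia not q implies not r)), u
2. not (Dia not q implies not r), u   [neg-and-rule on 1 (branches; this branch)]
3. Dia not q, u   [neg-implies-rule on 2]
4. r, u   [neg-implies-rule on 2]
5. not q, v   [Dia-rule on 3: fresh world v, uRv]
Accessibility: uRv
The negation has an open branch (countermodel exists).

No, not valid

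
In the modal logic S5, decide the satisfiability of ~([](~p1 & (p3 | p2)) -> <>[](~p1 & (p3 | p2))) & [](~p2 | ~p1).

No, unsatisfiable

1. ~([](~p1 & (p3 | p2)) -> <>[](~p1 & (p3 | p2))) & [](~p2 | ~p1), w0
2. ~([](~p1 & (p3 | p2)) -> <>[](~p1 & (p3 | p2))), w0   [&-rule on 1]
3. [](~p2 | ~p1), w0   [&-rule on 1]
4. [](~p1 & (p3 | p2)), w0   [~->-rule on 2]
5. ~<>[](~p1 & (p3 | p2)), w0   [~->-rule on 2]
6. ~p2 | ~p1, w0   [[]-rule on 3 via w0Rw0]
7. ~p1 & (p3 | p2), w0   [[]-rule on 4 via w0Rw0]
8. ~p1, w0   [&-rule on 7]
9. p3 | p2, w0   [&-rule on 7]
10. ~[](~p1 & (p3 | p2)), w0   [~<>-rule on 5 via w0Rw0]
11. p2, w0   [|-rule on 9 (branches; this branch)]
12. ~(~p1 & (p3 | p2)), w1   [~[]-rule on 10: fresh world w1, w0Rw1]
13. ~p2 | ~p1, w1   [[]-rule on 3 via w0Rw1]
14. ~p1 & (p3 | p2), w1   [[]-rule on 4 via w0Rw1]
15. ~p1, w1   [&-rule on 14]
16. p3 | p2, w1   [&-rule on 14]
17. ~[](~p1 & (p3 | p2)), w1   [~<>-rule on 5 via w0Rw1]
18. ~(p3 | p2), w1   [~&-rule on 12 (branches; this branch)]
19. ~p3, w1   [~|-rule on 18]
20. ~p2, w1   [~|-rule on 18]
21. p2, w1   [|-rule on 16 (branches; this branch)]
Accessibility: w0Rw0, w0Rw1, w1Rw0, w1Rw1
Branch closes: p2 and ~p2 both at w1.
All branches of the tableau close; one closing branch shown above.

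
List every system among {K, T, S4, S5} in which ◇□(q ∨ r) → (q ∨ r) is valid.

S5-tableau for the negation ¬(◇□(q ∨ r) → (q ∨ r)):
1. ¬(◇□(q ∨ r) → (q ∨ r)), u
2. ◇□(q ∨ r), u
3. ¬(q ∨ r), u
4. ¬q, u
5. ¬r, u
6. □(q ∨ r), v
7. q ∨ r, u
8. q ∨ r, v
9. r, u
Accessibility: uRu, uRv, vRu, vRv
Branch closes: r and ¬r both at u.
Every branch closes (one shown): valid in S5.
S4-tableau for the negation ¬(◇□(q ∨ r) → (q ∨ r)):
1. ¬(◇□(q ∨ r) → (q ∨ r)), u
2. ◇□(q ∨ r), u
3. ¬(q ∨ r), u
4. ¬q, u
5. ¬r, u
6. □(q ∨ r), v
7. q ∨ r, v
8. r, v
Accessibility: uRu, uRv, vRv
Complete open branch: countermodel on an S4-frame, so not valid in S4, nor in K, T (the same frame is also a K-frame and a T-frame).

S5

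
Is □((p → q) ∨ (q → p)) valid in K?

Valid in K

Tableau for the negation ¬□((p → q) ∨ (q → p)):
1. ¬□((p → q) ∨ (q → p)), 0
2. ¬((p → q) ∨ (q → p)), 1
3. ¬(p → q), 1
4. ¬(q → p), 1
5. p, 1
6. ¬q, 1
7. q, 1
8. ¬p, 1
Accessibility: 0R1
Branch closes: q and ¬q both at 1.
All branches of the negation close; one closing branch shown above.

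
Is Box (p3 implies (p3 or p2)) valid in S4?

Yes, valid

Tableau for the negation not Box (p3 implies (p3 or p2)):
1. not Box (p3 implies (p3 or p2)), 0
2. not (p3 implies (p3 or p2)), 1   [neg-Box-rule on 1: fresh world 1, 0R1]
3. p3, 1   [neg-implies-rule on 2]
4. not (p3 or p2), 1   [neg-implies-rule on 2]
5. not p3, 1   [neg-or-rule on 4]
6. not p2, 1   [neg-or-rule on 4]
Accessibility: 0R0, 0R1, 1R1
Branch closes: p3 and not p3 both at 1.
All branches of the negation close; one closing branch shown above.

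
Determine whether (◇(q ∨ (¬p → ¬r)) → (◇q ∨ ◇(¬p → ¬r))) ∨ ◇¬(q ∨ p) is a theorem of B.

Valid

Tableau for the negation ¬((◇(q ∨ (¬p → ¬r)) → (◇q ∨ ◇(¬p → ¬r))) ∨ ◇¬(q ∨ p)):
1. ¬((◇(q ∨ (¬p → ¬r)) → (◇q ∨ ◇(¬p → ¬r))) ∨ ◇¬(q ∨ p)), 0
2. ¬(◇(q ∨ (¬p → ¬r)) → (◇q ∨ ◇(¬p → ¬r))), 0
3. ¬◇¬(q ∨ p), 0
4. ◇(q ∨ (¬p → ¬r)), 0
5. ¬(◇q ∨ ◇(¬p → ¬r)), 0
6. ¬◇q, 0
7. ¬◇(¬p → ¬r), 0
8. q ∨ p, 0
9. ¬q, 0
10. ¬(¬p → ¬r), 0
11. ¬p, 0
12. r, 0
13. p, 0
Accessibility: 0R0
Branch closes: p and ¬p both at 0.
Every branch of the negation's tableau closes; the branch above is one of them.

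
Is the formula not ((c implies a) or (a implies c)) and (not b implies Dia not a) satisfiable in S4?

1. not ((c implies a) or (a implies c)) and (not b implies Dia not a), 0
2. not ((c implies a) or (a implies c)), 0
3. not b implies Dia not a, 0
4. not (c implies a), 0
5. not (a implies c), 0
6. c, 0
7. not a, 0
8. a, 0
9. not c, 0
Accessibility: 0R0
Branch closes: a and not a both at 0.
All branches of the tableau close; one closing branch shown above.

Unsatisfiable (every branch closes)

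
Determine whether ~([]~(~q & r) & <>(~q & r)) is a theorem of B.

Tableau for the negation []~(~q & r) & <>(~q & r):
1. []~(~q & r) & <>(~q & r), u
2. []~(~q & r), u
3. <>(~q & r), u
4. ~(~q & r), u
5. ~r, u
6. ~q & r, v
7. ~q, v
8. r, v
9. ~(~q & r), v
10. ~r, v
Accessibility: uRu, uRv, vRu, vRv
Branch closes: r and ~r both at v.
Every branch of the negation's tableau closes; the branch above is one of them.

Valid in B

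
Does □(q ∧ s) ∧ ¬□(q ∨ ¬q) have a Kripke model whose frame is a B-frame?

Unsatisfiable

1. □(q ∧ s) ∧ ¬□(q ∨ ¬q), u
2. □(q ∧ s), u
3. ¬□(q ∨ ¬q), u
4. q ∧ s, u
5. q, u
6. s, u
7. ¬(q ∨ ¬q), v
8. ¬q, v
9. q, v
Accessibility: uRu, uRv, vRu, vRv
Branch closes: q and ¬q both at v.
All branches of the tableau close; one closing branch shown above.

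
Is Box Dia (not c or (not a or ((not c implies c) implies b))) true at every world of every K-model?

Tableau for the negation not Box Dia (not c or (not a or ((not c implies c) implies b))):
1. not Box Dia (not c or (not a or ((not c implies c) implies b))), w0
2. not Dia (not c or (not a or ((not c implies c) implies b))), w1
Accessibility: w0Rw1
The negation has an open branch (countermodel exists).

Invalid (countermodel exists)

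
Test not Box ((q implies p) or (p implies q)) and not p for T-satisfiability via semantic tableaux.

1. not Box ((q implies p) or (p implies q)) and not p, w0
2. not Box ((q implies p) or (p implies q)), w0
3. not p, w0
4. not ((q implies p) or (p implies q)), w1
5. not (q implies p), w1
6. not (p implies q), w1
7. q, w1
8. not p, w1
9. p, w1
10. not q, w1
Accessibility: w0Rw0, w0Rw1, w1Rw1
Branch closes: p and not p both at w1.
(One branch shown.) All branches close.

Unsatisfiable (every branch closes)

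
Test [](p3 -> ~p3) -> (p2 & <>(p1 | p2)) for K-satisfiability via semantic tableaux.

Satisfiable

1. [](p3 -> ~p3) -> (p2 & <>(p1 | p2)), u
2. p2 & <>(p1 | p2), u
3. p2, u
4. <>(p1 | p2), u
5. p1 | p2, v
6. p2, v
Accessibility: uRv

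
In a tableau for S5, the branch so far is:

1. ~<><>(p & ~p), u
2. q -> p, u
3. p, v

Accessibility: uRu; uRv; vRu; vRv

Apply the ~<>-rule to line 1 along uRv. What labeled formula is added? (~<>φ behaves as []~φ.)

~<>φ behaves as []~φ: propagate the negated body to each accessible world.

~<>(p & ~p), v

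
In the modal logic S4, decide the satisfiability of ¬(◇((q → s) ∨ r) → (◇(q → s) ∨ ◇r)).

1. ¬(◇((q → s) ∨ r) → (◇(q → s) ∨ ◇r)), u
2. ◇((q → s) ∨ r), u
3. ¬(◇(q → s) ∨ ◇r), u
4. ¬◇(q → s), u
5. ¬◇r, u
6. ¬(q → s), u
7. q, u
8. ¬s, u
9. ¬r, u
10. (q → s) ∨ r, v
11. ¬(q → s), v
12. q, v
13. ¬s, v
14. ¬r, v
15. q → s, v
16. s, v
Accessibility: uRu, uRv, vRv
Branch closes: s and ¬s both at v.
All branches of the tableau close; one closing branch shown above.

No, unsatisfiable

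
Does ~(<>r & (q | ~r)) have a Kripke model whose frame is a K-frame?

Satisfiable

1. ~(<>r & (q | ~r)), 0
2. ~(q | ~r), 0
3. ~q, 0
4. r, 0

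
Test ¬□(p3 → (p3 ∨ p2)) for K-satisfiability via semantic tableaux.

1. ¬□(p3 → (p3 ∨ p2)), 0
2. ¬(p3 → (p3 ∨ p2)), 1
3. p3, 1
4. ¬(p3 ∨ p2), 1
5. ¬p3, 1
6. ¬p2, 1
Accessibility: 0R1
Branch closes: p3 and ¬p3 both at 1.
All branches of the tableau close; one closing branch shown above.

No, unsatisfiable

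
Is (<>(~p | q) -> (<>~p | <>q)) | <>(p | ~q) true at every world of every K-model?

Valid

Tableau for the negation ~((<>(~p | q) -> (<>~p | <>q)) | <>(p | ~q)):
1. ~((<>(~p | q) -> (<>~p | <>q)) | <>(p | ~q)), w0
2. ~(<>(~p | q) -> (<>~p | <>q)), w0
3. ~<>(p | ~q), w0
4. <>(~p | q), w0
5. ~(<>~p | <>q), w0
6. ~<>~p, w0
7. ~<>q, w0
8. ~p | q, w1
9. ~(p | ~q), w1
10. ~p, w1
11. q, w1
12. p, w1
Accessibility: w0Rw1
Branch closes: p and ~p both at w1.
All branches of the negation close; one closing branch shown above.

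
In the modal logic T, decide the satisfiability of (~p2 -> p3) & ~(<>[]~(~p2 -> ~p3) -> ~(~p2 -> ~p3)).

Satisfiable (open branch found)

1. (~p2 -> p3) & ~(<>[]~(~p2 -> ~p3) -> ~(~p2 -> ~p3)), 0
2. ~p2 -> p3, 0   [&-rule on 1]
3. ~(<>[]~(~p2 -> ~p3) -> ~(~p2 -> ~p3)), 0   [&-rule on 1]
4. <>[]~(~p2 -> ~p3), 0   [~->-rule on 3]
5. ~p2 -> ~p3, 0   [~->-rule on 3]
6. p3, 0   [->-rule on 2 (branches; this branch)]
7. p2, 0   [->-rule on 5 (branches; this branch)]
8. []~(~p2 -> ~p3), 1   [<>-rule on 4: fresh world 1, 0R1]
9. ~(~p2 -> ~p3), 1   [[]-rule on 8 via 1R1]
10. ~p2, 1   [~->-rule on 9]
11. p3, 1   [~->-rule on 9]
Accessibility: 0R0, 0R1, 1R1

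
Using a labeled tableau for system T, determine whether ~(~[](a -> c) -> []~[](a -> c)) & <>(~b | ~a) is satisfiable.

1. ~(~[](a -> c) -> []~[](a -> c)) & <>(~b | ~a), 0
2. ~(~[](a -> c) -> []~[](a -> c)), 0
3. <>(~b | ~a), 0
4. ~[](a -> c), 0
5. ~[]~[](a -> c), 0
6. ~b | ~a, 1
7. ~a, 1
8. ~(a -> c), 2
9. a, 2
10. ~c, 2
11. [](a -> c), 3
12. a -> c, 3
13. c, 3
Accessibility: 0R0, 0R1, 0R2, 0R3, 1R1, 2R2, 3R3

Satisfiable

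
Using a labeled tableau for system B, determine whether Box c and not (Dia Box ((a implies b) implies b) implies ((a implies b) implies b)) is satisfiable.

Unsatisfiable (every branch closes)

1. Box c and not (Dia Box ((a implies b) implies b) implies ((a implies b) implies b)), w0
2. Box c, w0   [and-rule on 1]
3. not (Dia Box ((a implies b) implies b) implies ((a implies b) implies b)), w0   [and-rule on 1]
4. Dia Box ((a implies b) implies b), w0   [neg-implies-rule on 3]
5. not ((a implies b) implies b), w0   [neg-implies-rule on 3]
6. a implies b, w0   [neg-implies-rule on 5]
7. not b, w0   [neg-implies-rule on 5]
8. c, w0   [Box-rule on 2 via w0Rw0]
9. not a, w0   [implies-rule on 6 (branches; this branch)]
10. Box ((a implies b) implies b), w1   [Dia-rule on 4: fresh world w1, w0Rw1]
11. c, w1   [Box-rule on 2 via w0Rw1]
12. (a implies b) implies b, w0   [Box-rule on 10 via w1Rw0]
13. (a implies b) implies b, w1   [Box-rule on 10 via w1Rw1]
14. not (a implies b), w0   [implies-rule on 12 (branches; this branch)]
15. a, w0   [neg-implies-rule on 14]
Accessibility: w0Rw0, w0Rw1, w1Rw0, w1Rw1
Branch closes: a and not a both at w0.
All branches of the tableau close; one closing branch shown above.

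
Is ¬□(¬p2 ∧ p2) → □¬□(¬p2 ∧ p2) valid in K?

Tableau for the negation ¬(¬□(¬p2 ∧ p2) → □¬□(¬p2 ∧ p2)):
1. ¬(¬□(¬p2 ∧ p2) → □¬□(¬p2 ∧ p2)), w0
2. ¬□(¬p2 ∧ p2), w0
3. ¬□¬□(¬p2 ∧ p2), w0
4. ¬(¬p2 ∧ p2), w1
5. ¬p2, w1
6. □(¬p2 ∧ p2), w2
Accessibility: w0Rw1, w0Rw2
The negation has an open branch (countermodel exists).

Not valid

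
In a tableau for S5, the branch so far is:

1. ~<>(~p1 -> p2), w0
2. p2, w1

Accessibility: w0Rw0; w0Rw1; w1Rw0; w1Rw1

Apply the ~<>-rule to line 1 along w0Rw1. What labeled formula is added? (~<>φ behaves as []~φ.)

~(~p1 -> p2), w1

~<>φ behaves as []~φ: propagate the negated body to each accessible world.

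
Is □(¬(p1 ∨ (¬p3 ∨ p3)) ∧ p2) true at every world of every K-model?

Tableau for the negation ¬□(¬(p1 ∨ (¬p3 ∨ p3)) ∧ p2):
1. ¬□(¬(p1 ∨ (¬p3 ∨ p3)) ∧ p2), 0
2. ¬(¬(p1 ∨ (¬p3 ∨ p3)) ∧ p2), 1   [¬□-rule on 1: fresh world 1, 0R1]
3. ¬p2, 1   [¬∧-rule on 2 (branches; this branch)]
Accessibility: 0R1
The negation has an open branch (countermodel exists).

No, not valid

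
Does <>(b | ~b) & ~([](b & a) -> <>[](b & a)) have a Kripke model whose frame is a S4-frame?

No, unsatisfiable

1. <>(b | ~b) & ~([](b & a) -> <>[](b & a)), 0
2. <>(b | ~b), 0
3. ~([](b & a) -> <>[](b & a)), 0
4. [](b & a), 0
5. ~<>[](b & a), 0
6. b & a, 0
7. b, 0
8. a, 0
9. ~[](b & a), 0
10. b | ~b, 1
11. b & a, 1
12. b, 1
13. a, 1
14. ~[](b & a), 1
15. ~(b & a), 2
16. b & a, 2
17. b, 2
18. a, 2
19. ~[](b & a), 2
20. ~a, 2
Accessibility: 0R0, 0R1, 0R2, 1R1, 2R2
Branch closes: a and ~a both at 2.
All branches of the tableau close; one closing branch shown above.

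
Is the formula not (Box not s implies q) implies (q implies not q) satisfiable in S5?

Satisfiable

1. not (Box not s implies q) implies (q implies not q), u
2. q implies not q, u
3. not q, u
Accessibility: uRu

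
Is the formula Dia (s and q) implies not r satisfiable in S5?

1. Dia (s and q) implies not r, 0
2. not r, 0
Accessibility: 0R0

Satisfiable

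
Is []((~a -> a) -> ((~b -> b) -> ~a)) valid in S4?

Invalid (countermodel exists)

Tableau for the negation ~[]((~a -> a) -> ((~b -> b) -> ~a)):
1. ~[]((~a -> a) -> ((~b -> b) -> ~a)), u
2. ~((~a -> a) -> ((~b -> b) -> ~a)), v
3. ~a -> a, v
4. ~((~b -> b) -> ~a), v
5. ~b -> b, v
6. a, v
7. b, v
Accessibility: uRu, uRv, vRv
The negation has an open branch (countermodel exists).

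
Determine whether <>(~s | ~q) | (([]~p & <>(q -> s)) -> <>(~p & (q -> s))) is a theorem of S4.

Tableau for the negation ~(<>(~s | ~q) | (([]~p & <>(q -> s)) -> <>(~p & (q -> s)))):
1. ~(<>(~s | ~q) | (([]~p & <>(q -> s)) -> <>(~p & (q -> s)))), w0
2. ~<>(~s | ~q), w0
3. ~(([]~p & <>(q -> s)) -> <>(~p & (q -> s))), w0
4. []~p & <>(q -> s), w0
5. ~<>(~p & (q -> s)), w0
6. []~p, w0
7. <>(q -> s), w0
8. ~(~s | ~q), w0
9. s, w0
10. q, w0
11. ~(~p & (q -> s)), w0
12. ~p, w0
13. ~(q -> s), w0
14. ~s, w0
Accessibility: w0Rw0
Branch closes: s and ~s both at w0.
Every branch of the negation's tableau closes; the branch above is one of them.

Valid in S4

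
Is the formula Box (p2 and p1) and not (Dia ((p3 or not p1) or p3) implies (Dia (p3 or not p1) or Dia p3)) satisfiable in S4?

1. Box (p2 and p1) and not (Dia ((p3 or not p1) or p3) implies (Dia (p3 or not p1) or Dia p3)), 0
2. Box (p2 and p1), 0
3. not (Dia ((p3 or not p1) or p3) implies (Dia (p3 or not p1) or Dia p3)), 0
4. Dia ((p3 or not p1) or p3), 0
5. not (Dia (p3 or not p1) or Dia p3), 0
6. not Dia (p3 or not p1), 0
7. not Dia p3, 0
8. p2 and p1, 0
9. p2, 0
10. p1, 0
11. not (p3 or not p1), 0
12. not p3, 0
13. (p3 or not p1) or p3, 1
14. p2 and p1, 1
15. p2, 1
16. p1, 1
17. not (p3 or not p1), 1
18. not p3, 1
19. p3 or not p1, 1
20. not p1, 1
Accessibility: 0R0, 0R1, 1R1
Branch closes: p1 and not p1 both at 1.
(One branch shown.) All branches close.

No, unsatisfiable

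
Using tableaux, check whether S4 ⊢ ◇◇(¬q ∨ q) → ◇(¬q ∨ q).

Valid

Tableau for the negation ¬(◇◇(¬q ∨ q) → ◇(¬q ∨ q)):
1. ¬(◇◇(¬q ∨ q) → ◇(¬q ∨ q)), u
2. ◇◇(¬q ∨ q), u
3. ¬◇(¬q ∨ q), u
4. ¬(¬q ∨ q), u
5. q, u
6. ¬q, u
Accessibility: uRu
Branch closes: q and ¬q both at u.
All branches of the negation close; one closing branch shown above.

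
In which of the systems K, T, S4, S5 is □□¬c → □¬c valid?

T, S4, S5

K-tableau for the negation ¬(□□¬c → □¬c):
1. ¬(□□¬c → □¬c), u
2. □□¬c, u   [¬→-rule on 1]
3. ¬□¬c, u   [¬→-rule on 1]
4. c, v   [¬□-rule on 3: fresh world v, uRv]
5. □¬c, v   [□-rule on 2 via uRv]
Accessibility: uRv
Complete open branch: countermodel on a K-frame, so not valid in K.
T-tableau for the negation ¬(□□¬c → □¬c):
1. ¬(□□¬c → □¬c), u
2. □□¬c, u   [¬→-rule on 1]
3. ¬□¬c, u   [¬→-rule on 1]
4. □¬c, u   [□-rule on 2 via uRu]
5. ¬c, u   [□-rule on 4 via uRu]
6. c, v   [¬□-rule on 3: fresh world v, uRv]
7. □¬c, v   [□-rule on 2 via uRv]
8. ¬c, v   [□-rule on 4 via uRv]
Accessibility: uRu, uRv, vRv
Branch closes: c and ¬c both at v.
Every branch closes (one shown): valid in T, hence also in S4, S5 (every theorem of T is a theorem of S4 and S5).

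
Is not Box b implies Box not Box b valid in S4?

Tableau for the negation not (not Box b implies Box not Box b):
1. not (not Box b implies Box not Box b), 0
2. not Box b, 0   [neg-implies-rule on 1]
3. not Box not Box b, 0   [neg-implies-rule on 1]
4. not b, 1   [neg-Box-rule on 2: fresh world 1, 0R1]
5. Box b, 2   [neg-Box-rule on 3: fresh world 2, 0R2]
6. b, 2   [Box-rule on 5 via 2R2]
Accessibility: 0R0, 0R1, 0R2, 1R1, 2R2
The negation has an open branch (countermodel exists).

No, not valid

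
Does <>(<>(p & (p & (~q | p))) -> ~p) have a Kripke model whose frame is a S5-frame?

1. <>(<>(p & (p & (~q | p))) -> ~p), u
2. <>(p & (p & (~q | p))) -> ~p, v
3. ~p, v
Accessibility: uRu, uRv, vRu, vRv

Yes, satisfiable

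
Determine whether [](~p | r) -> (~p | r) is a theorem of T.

Yes, valid

Tableau for the negation ~([](~p | r) -> (~p | r)):
1. ~([](~p | r) -> (~p | r)), w0
2. [](~p | r), w0
3. ~(~p | r), w0
4. p, w0
5. ~r, w0
6. ~p | r, w0
7. r, w0
Accessibility: w0Rw0
Branch closes: r and ~r both at w0.
All branches of the negation close; one closing branch shown above.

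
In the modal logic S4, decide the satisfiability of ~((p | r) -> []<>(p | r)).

1. ~((p | r) -> []<>(p | r)), u
2. p | r, u
3. ~[]<>(p | r), u
4. r, u
5. ~<>(p | r), v
6. ~(p | r), v
7. ~p, v
8. ~r, v
Accessibility: uRu, uRv, vRv

Satisfiable (open branch found)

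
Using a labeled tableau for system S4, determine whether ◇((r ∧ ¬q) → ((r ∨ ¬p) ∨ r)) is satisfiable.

Satisfiable (open branch found)

1. ◇((r ∧ ¬q) → ((r ∨ ¬p) ∨ r)), u
2. (r ∧ ¬q) → ((r ∨ ¬p) ∨ r), v   [◇-rule on 1: fresh world v, uRv]
3. (r ∨ ¬p) ∨ r, v   [→-rule on 2 (branches; this branch)]
4. r, v   [∨-rule on 3 (branches; this branch)]
Accessibility: uRu, uRv, vRv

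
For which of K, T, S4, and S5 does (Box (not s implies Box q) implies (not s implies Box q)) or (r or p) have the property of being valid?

T, S4, S5

T-tableau for the negation not ((Box (not s implies Box q) implies (not s implies Box q)) or (r or p)):
1. not ((Box (not s implies Box q) implies (not s implies Box q)) or (r or p)), w0
2. not (Box (not s implies Box q) implies (not s implies Box q)), w0
3. not (r or p), w0
4. Box (not s implies Box q), w0
5. not (not s implies Box q), w0
6. not r, w0
7. not p, w0
8. not s, w0
9. not Box q, w0
10. not s implies Box q, w0
11. Box q, w0
12. q, w0
13. not q, w1
14. not s implies Box q, w1
15. q, w1
Accessibility: w0Rw0, w0Rw1, w1Rw1
Branch closes: q and not q both at w1.
Every branch closes (one shown): valid in T, hence also in S4, S5 (every theorem of T is a theorem of S4 and S5).
K-tableau for the negation not ((Box (not s implies Box q) implies (not s implies Box q)) or (r or p)):
1. not ((Box (not s implies Box q) implies (not s implies Box q)) or (r or p)), w0
2. not (Box (not s implies Box q) implies (not s implies Box q)), w0
3. not (r or p), w0
4. Box (not s implies Box q), w0
5. not (not s implies Box q), w0
6. not r, w0
7. not p, w0
8. not s, w0
9. not Box q, w0
10. not q, w1
11. not s implies Box q, w1
12. Box q, w1
Accessibility: w0Rw1
Complete open branch: countermodel on a K-frame, so not valid in K.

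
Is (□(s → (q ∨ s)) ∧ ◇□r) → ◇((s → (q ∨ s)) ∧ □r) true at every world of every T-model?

Tableau for the negation ¬((□(s → (q ∨ s)) ∧ ◇□r) → ◇((s → (q ∨ s)) ∧ □r)):
1. ¬((□(s → (q ∨ s)) ∧ ◇□r) → ◇((s → (q ∨ s)) ∧ □r)), w0
2. □(s → (q ∨ s)) ∧ ◇□r, w0
3. ¬◇((s → (q ∨ s)) ∧ □r), w0
4. □(s → (q ∨ s)), w0
5. ◇□r, w0
6. ¬((s → (q ∨ s)) ∧ □r), w0
7. s → (q ∨ s), w0
8. ¬□r, w0
9. q ∨ s, w0
10. s, w0
11. □r, w1
12. ¬((s → (q ∨ s)) ∧ □r), w1
13. s → (q ∨ s), w1
14. r, w1
15. ¬□r, w1
16. q ∨ s, w1
17. s, w1
18. ¬r, w2
19. ¬((s → (q ∨ s)) ∧ □r), w2
20. s → (q ∨ s), w2
21. ¬□r, w2
22. q ∨ s, w2
23. s, w2
24. ¬r, w3
25. r, w3
Accessibility: w0Rw0, w0Rw1, w0Rw2, w1Rw1, w1Rw3, w2Rw2, w3Rw3
Branch closes: r and ¬r both at w3.
Every branch of the negation's tableau closes; the branch above is one of them.

Valid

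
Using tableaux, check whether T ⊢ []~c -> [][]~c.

Tableau for the negation ~([]~c -> [][]~c):
1. ~([]~c -> [][]~c), u
2. []~c, u   [~->-rule on 1]
3. ~[][]~c, u   [~->-rule on 1]
4. ~c, u   [[]-rule on 2 via uRu]
5. ~[]~c, v   [~[]-rule on 3: fresh world v, uRv]
6. ~c, v   [[]-rule on 2 via uRv]
7. c, w   [~[]-rule on 5: fresh world w, vRw]
Accessibility: uRu, uRv, vRv, vRw, wRw
The negation has an open branch (countermodel exists).

Not valid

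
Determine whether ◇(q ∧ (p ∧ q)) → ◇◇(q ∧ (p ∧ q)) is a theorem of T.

Valid in T

Tableau for the negation ¬(◇(q ∧ (p ∧ q)) → ◇◇(q ∧ (p ∧ q))):
1. ¬(◇(q ∧ (p ∧ q)) → ◇◇(q ∧ (p ∧ q))), 0
2. ◇(q ∧ (p ∧ q)), 0   [¬→-rule on 1]
3. ¬◇◇(q ∧ (p ∧ q)), 0   [¬→-rule on 1]
4. ¬◇(q ∧ (p ∧ q)), 0   [¬◇-rule on 3 via 0R0]
5. ¬(q ∧ (p ∧ q)), 0   [¬◇-rule on 4 via 0R0]
6. ¬(p ∧ q), 0   [¬∧-rule on 5 (branches; this branch)]
7. ¬q, 0   [¬∧-rule on 6 (branches; this branch)]
8. q ∧ (p ∧ q), 1   [◇-rule on 2: fresh world 1, 0R1]
9. q, 1   [∧-rule on 8]
10. p ∧ q, 1   [∧-rule on 8]
11. p, 1   [∧-rule on 10]
12. ¬◇(q ∧ (p ∧ q)), 1   [¬◇-rule on 3 via 0R1]
13. ¬(q ∧ (p ∧ q)), 1   [¬◇-rule on 4 via 0R1]
14. ¬(p ∧ q), 1   [¬∧-rule on 13 (branches; this branch)]
15. ¬q, 1   [¬∧-rule on 14 (branches; this branch)]
Accessibility: 0R0, 0R1, 1R1
Branch closes: q and ¬q both at 1.
Every branch of the negation's tableau closes; the branch above is one of them.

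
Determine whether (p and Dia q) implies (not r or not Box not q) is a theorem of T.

Tableau for the negation not ((p and Dia q) implies (not r or not Box not q)):
1. not ((p and Dia q) implies (not r or not Box not q)), w0
2. p and Dia q, w0
3. not (not r or not Box not q), w0
4. p, w0
5. Dia q, w0
6. r, w0
7. Box not q, w0
8. not q, w0
9. q, w1
10. not q, w1
Accessibility: w0Rw0, w0Rw1, w1Rw1
Branch closes: q and not q both at w1.
Every branch of the negation's tableau closes; the branch above is one of them.

Yes, valid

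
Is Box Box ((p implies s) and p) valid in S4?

Invalid (countermodel exists)

Tableau for the negation not Box Box ((p implies s) and p):
1. not Box Box ((p implies s) and p), 0
2. not Box ((p implies s) and p), 1
3. not ((p implies s) and p), 2
4. not p, 2
Accessibility: 0R0, 0R1, 0R2, 1R1, 1R2, 2R2
The negation has an open branch (countermodel exists).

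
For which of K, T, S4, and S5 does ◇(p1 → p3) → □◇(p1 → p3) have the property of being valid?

S5-tableau for the negation ¬(◇(p1 → p3) → □◇(p1 → p3)):
1. ¬(◇(p1 → p3) → □◇(p1 → p3)), w0
2. ◇(p1 → p3), w0
3. ¬□◇(p1 → p3), w0
4. p1 → p3, w1
5. p3, w1
6. ¬◇(p1 → p3), w2
7. ¬(p1 → p3), w0
8. p1, w0
9. ¬p3, w0
10. ¬(p1 → p3), w1
11. p1, w1
12. ¬p3, w1
Accessibility: w0Rw0, w0Rw1, w0Rw2, w1Rw0, w1Rw1, w1Rw2, w2Rw0, w2Rw1, w2Rw2
Branch closes: p3 and ¬p3 both at w1.
Every branch closes (one shown): valid in S5.
S4-tableau for the negation ¬(◇(p1 → p3) → □◇(p1 → p3)):
1. ¬(◇(p1 → p3) → □◇(p1 → p3)), w0
2. ◇(p1 → p3), w0
3. ¬□◇(p1 → p3), w0
4. p1 → p3, w1
5. p3, w1
6. ¬◇(p1 → p3), w2
7. ¬(p1 → p3), w2
8. p1, w2
9. ¬p3, w2
Accessibility: w0Rw0, w0Rw1, w0Rw2, w1Rw1, w2Rw2
Complete open branch: countermodel on an S4-frame, so not valid in S4, nor in K, T (the same frame is also a K-frame and a T-frame).

S5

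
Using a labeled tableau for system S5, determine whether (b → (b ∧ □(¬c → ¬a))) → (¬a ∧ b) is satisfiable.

Yes, satisfiable

1. (b → (b ∧ □(¬c → ¬a))) → (¬a ∧ b), 0
2. ¬a ∧ b, 0
3. ¬a, 0
4. b, 0
Accessibility: 0R0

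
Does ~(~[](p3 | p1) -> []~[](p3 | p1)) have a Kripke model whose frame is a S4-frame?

1. ~(~[](p3 | p1) -> []~[](p3 | p1)), u
2. ~[](p3 | p1), u
3. ~[]~[](p3 | p1), u
4. ~(p3 | p1), v
5. ~p3, v
6. ~p1, v
7. [](p3 | p1), w
8. p3 | p1, w
9. p1, w
Accessibility: uRu, uRv, uRw, vRv, wRw

Yes, satisfiable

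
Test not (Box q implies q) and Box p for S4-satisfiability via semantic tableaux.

1. not (Box q implies q) and Box p, u
2. not (Box q implies q), u
3. Box p, u
4. Box q, u
5. not q, u
6. p, u
7. q, u
Accessibility: uRu
Branch closes: q and not q both at u.
(One branch shown.) All branches close.

Unsatisfiable (every branch closes)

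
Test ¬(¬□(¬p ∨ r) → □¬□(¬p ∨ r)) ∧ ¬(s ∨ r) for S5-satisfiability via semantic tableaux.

Unsatisfiable (every branch closes)

1. ¬(¬□(¬p ∨ r) → □¬□(¬p ∨ r)) ∧ ¬(s ∨ r), u
2. ¬(¬□(¬p ∨ r) → □¬□(¬p ∨ r)), u
3. ¬(s ∨ r), u
4. ¬□(¬p ∨ r), u
5. ¬□¬□(¬p ∨ r), u
6. ¬s, u
7. ¬r, u
8. ¬(¬p ∨ r), v
9. p, v
10. ¬r, v
11. □(¬p ∨ r), w
12. ¬p ∨ r, u
13. ¬p ∨ r, v
14. ¬p ∨ r, w
15. ¬p, u
16. r, v
Accessibility: uRu, uRv, uRw, vRu, vRv, vRw, wRu, wRv, wRw
Branch closes: r and ¬r both at v.
Every branch closes; the branch above is one of them.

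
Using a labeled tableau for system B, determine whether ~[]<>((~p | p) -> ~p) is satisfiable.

Satisfiable (open branch found)

1. ~[]<>((~p | p) -> ~p), 0
2. ~<>((~p | p) -> ~p), 1   [~[]-rule on 1: fresh world 1, 0R1]
3. ~((~p | p) -> ~p), 0   [~<>-rule on 2 via 1R0]
4. ~p | p, 0   [~->-rule on 3]
5. p, 0   [~->-rule on 3]
6. ~((~p | p) -> ~p), 1   [~<>-rule on 2 via 1R1]
7. ~p | p, 1   [~->-rule on 6]
8. p, 1   [~->-rule on 6]
Accessibility: 0R0, 0R1, 1R0, 1R1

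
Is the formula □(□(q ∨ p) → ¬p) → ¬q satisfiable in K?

Satisfiable

1. □(□(q ∨ p) → ¬p) → ¬q, 0
2. ¬q, 0   [→-rule on 1 (branches; this branch)]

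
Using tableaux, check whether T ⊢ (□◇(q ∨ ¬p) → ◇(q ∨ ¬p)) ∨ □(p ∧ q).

Tableau for the negation ¬((□◇(q ∨ ¬p) → ◇(q ∨ ¬p)) ∨ □(p ∧ q)):
1. ¬((□◇(q ∨ ¬p) → ◇(q ∨ ¬p)) ∨ □(p ∧ q)), w0
2. ¬(□◇(q ∨ ¬p) → ◇(q ∨ ¬p)), w0
3. ¬□(p ∧ q), w0
4. □◇(q ∨ ¬p), w0
5. ¬◇(q ∨ ¬p), w0
6. ◇(q ∨ ¬p), w0
7. ¬(q ∨ ¬p), w0
8. ¬q, w0
9. p, w0
10. ¬(p ∧ q), w1
11. ◇(q ∨ ¬p), w1
12. ¬(q ∨ ¬p), w1
13. ¬q, w1
14. p, w1
15. q ∨ ¬p, w2
16. ◇(q ∨ ¬p), w2
17. ¬(q ∨ ¬p), w2
18. ¬q, w2
19. p, w2
20. ¬p, w2
Accessibility: w0Rw0, w0Rw1, w0Rw2, w1Rw1, w2Rw2
Branch closes: p and ¬p both at w2.
All branches of the negation close; one closing branch shown above.

Valid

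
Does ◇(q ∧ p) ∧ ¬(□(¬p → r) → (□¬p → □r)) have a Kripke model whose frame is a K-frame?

1. ◇(q ∧ p) ∧ ¬(□(¬p → r) → (□¬p → □r)), 0
2. ◇(q ∧ p), 0   [∧-rule on 1]
3. ¬(□(¬p → r) → (□¬p → □r)), 0   [∧-rule on 1]
4. □(¬p → r), 0   [¬→-rule on 3]
5. ¬(□¬p → □r), 0   [¬→-rule on 3]
6. □¬p, 0   [¬→-rule on 5]
7. ¬□r, 0   [¬→-rule on 5]
8. q ∧ p, 1   [◇-rule on 2: fresh world 1, 0R1]
9. q, 1   [∧-rule on 8]
10. p, 1   [∧-rule on 8]
11. ¬p → r, 1   [□-rule on 4 via 0R1]
12. ¬p, 1   [□-rule on 6 via 0R1]
Accessibility: 0R1
Branch closes: p and ¬p both at 1.
Every branch closes; the branch above is one of them.

Unsatisfiable (every branch closes)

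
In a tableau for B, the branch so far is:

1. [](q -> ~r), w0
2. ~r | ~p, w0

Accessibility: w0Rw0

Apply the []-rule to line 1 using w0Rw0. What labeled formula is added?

q -> ~r, w0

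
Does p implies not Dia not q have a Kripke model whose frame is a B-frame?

1. p implies not Dia not q, w0
2. not Dia not q, w0
3. q, w0
Accessibility: w0Rw0

Satisfiable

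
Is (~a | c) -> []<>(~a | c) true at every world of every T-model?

Tableau for the negation ~((~a | c) -> []<>(~a | c)):
1. ~((~a | c) -> []<>(~a | c)), 0
2. ~a | c, 0
3. ~[]<>(~a | c), 0
4. c, 0
5. ~<>(~a | c), 1
6. ~(~a | c), 1
7. a, 1
8. ~c, 1
Accessibility: 0R0, 0R1, 1R1
The negation has an open branch (countermodel exists).

No, not valid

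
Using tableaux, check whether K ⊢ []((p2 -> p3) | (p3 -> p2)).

Valid in K

Tableau for the negation ~[]((p2 -> p3) | (p3 -> p2)):
1. ~[]((p2 -> p3) | (p3 -> p2)), w0
2. ~((p2 -> p3) | (p3 -> p2)), w1
3. ~(p2 -> p3), w1
4. ~(p3 -> p2), w1
5. p2, w1
6. ~p3, w1
7. p3, w1
8. ~p2, w1
Accessibility: w0Rw1
Branch closes: p3 and ~p3 both at w1.
Every branch of the negation's tableau closes; the branch above is one of them.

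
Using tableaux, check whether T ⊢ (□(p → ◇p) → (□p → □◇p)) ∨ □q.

Valid in T

Tableau for the negation ¬((□(p → ◇p) → (□p → □◇p)) ∨ □q):
1. ¬((□(p → ◇p) → (□p → □◇p)) ∨ □q), u
2. ¬(□(p → ◇p) → (□p → □◇p)), u   [¬∨-rule on 1]
3. ¬□q, u   [¬∨-rule on 1]
4. □(p → ◇p), u   [¬→-rule on 2]
5. ¬(□p → □◇p), u   [¬→-rule on 2]
6. □p, u   [¬→-rule on 5]
7. ¬□◇p, u   [¬→-rule on 5]
8. p → ◇p, u   [□-rule on 4 via uRu]
9. p, u   [□-rule on 6 via uRu]
10. ◇p, u   [→-rule on 8 (branches; this branch)]
11. ¬q, v   [¬□-rule on 3: fresh world v, uRv]
12. p → ◇p, v   [□-rule on 4 via uRv]
13. p, v   [□-rule on 6 via uRv]
14. ◇p, v   [→-rule on 12 (branches; this branch)]
15. ¬◇p, w   [¬□-rule on 7: fresh world w, uRw]
16. p → ◇p, w   [□-rule on 4 via uRw]
17. p, w   [□-rule on 6 via uRw]
18. ¬p, w   [¬◇-rule on 15 via wRw]
Accessibility: uRu, uRv, uRw, vRv, wRw
Branch closes: p and ¬p both at w.
Every branch of the negation's tableau closes; the branch above is one of them.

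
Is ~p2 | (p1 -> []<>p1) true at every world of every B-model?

Tableau for the negation ~(~p2 | (p1 -> []<>p1)):
1. ~(~p2 | (p1 -> []<>p1)), 0
2. p2, 0
3. ~(p1 -> []<>p1), 0
4. p1, 0
5. ~[]<>p1, 0
6. ~<>p1, 1
7. ~p1, 0
Accessibility: 0R0, 0R1, 1R0, 1R1
Branch closes: p1 and ~p1 both at 0.
All branches of the negation close; one closing branch shown above.

Yes, valid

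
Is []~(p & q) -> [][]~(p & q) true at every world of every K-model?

Not valid

Tableau for the negation ~([]~(p & q) -> [][]~(p & q)):
1. ~([]~(p & q) -> [][]~(p & q)), u
2. []~(p & q), u
3. ~[][]~(p & q), u
4. ~[]~(p & q), v
5. ~(p & q), v
6. ~q, v
7. p & q, w
8. p, w
9. q, w
Accessibility: uRv, vRw
The negation has an open branch (countermodel exists).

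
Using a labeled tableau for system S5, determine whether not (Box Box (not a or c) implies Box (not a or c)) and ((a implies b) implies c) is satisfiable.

Unsatisfiable

1. not (Box Box (not a or c) implies Box (not a or c)) and ((a implies b) implies c), u
2. not (Box Box (not a or c) implies Box (not a or c)), u   [and-rule on 1]
3. (a implies b) implies c, u   [and-rule on 1]
4. Box Box (not a or c), u   [neg-implies-rule on 2]
5. not Box (not a or c), u   [neg-implies-rule on 2]
6. Box (not a or c), u   [Box-rule on 4 via uRu]
7. not a or c, u   [Box-rule on 6 via uRu]
8. not (a implies b), u   [implies-rule on 3 (branches; this branch)]
9. a, u   [neg-implies-rule on 8]
10. not b, u   [neg-implies-rule on 8]
11. c, u   [or-rule on 7 (branches; this branch)]
12. not (not a or c), v   [neg-Box-rule on 5: fresh world v, uRv]
13. a, v   [neg-or-rule on 12]
14. not c, v   [neg-or-rule on 12]
15. Box (not a or c), v   [Box-rule on 4 via uRv]
16. not a or c, v   [Box-rule on 6 via uRv]
17. c, v   [or-rule on 16 (branches; this branch)]
Accessibility: uRu, uRv, vRu, vRv
Branch closes: c and not c both at v.
(One branch shown.) All branches close.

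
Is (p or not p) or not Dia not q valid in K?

Tableau for the negation not ((p or not p) or not Dia not q):
1. not ((p or not p) or not Dia not q), w0
2. not (p or not p), w0   [neg-or-rule on 1]
3. Dia not q, w0   [neg-or-rule on 1]
4. not p, w0   [neg-or-rule on 2]
5. p, w0   [neg-or-rule on 2]
Branch closes: p and not p both at w0.
All branches of the negation close; one closing branch shown above.

Valid in K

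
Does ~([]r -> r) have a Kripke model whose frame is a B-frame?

Unsatisfiable (every branch closes)

1. ~([]r -> r), u
2. []r, u   [~->-rule on 1]
3. ~r, u   [~->-rule on 1]
4. r, u   [[]-rule on 2 via uRu]
Accessibility: uRu
Branch closes: r and ~r both at u.
(One branch shown.) All branches close.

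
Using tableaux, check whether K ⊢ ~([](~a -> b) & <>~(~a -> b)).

Tableau for the negation [](~a -> b) & <>~(~a -> b):
1. [](~a -> b) & <>~(~a -> b), u
2. [](~a -> b), u
3. <>~(~a -> b), u
4. ~(~a -> b), v
5. ~a, v
6. ~b, v
7. ~a -> b, v
8. b, v
Accessibility: uRv
Branch closes: b and ~b both at v.
Every branch of the negation's tableau closes; the branch above is one of them.

Yes, valid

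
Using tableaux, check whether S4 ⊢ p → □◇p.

Tableau for the negation ¬(p → □◇p):
1. ¬(p → □◇p), 0
2. p, 0
3. ¬□◇p, 0
4. ¬◇p, 1
5. ¬p, 1
Accessibility: 0R0, 0R1, 1R1
The negation has an open branch (countermodel exists).

No, not valid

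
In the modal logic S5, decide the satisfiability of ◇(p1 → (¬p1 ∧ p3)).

Yes, satisfiable

1. ◇(p1 → (¬p1 ∧ p3)), 0
2. p1 → (¬p1 ∧ p3), 1   [◇-rule on 1: fresh world 1, 0R1]
3. ¬p1 ∧ p3, 1   [→-rule on 2 (branches; this branch)]
4. ¬p1, 1   [∧-rule on 3]
5. p3, 1   [∧-rule on 3]
Accessibility: 0R0, 0R1, 1R0, 1R1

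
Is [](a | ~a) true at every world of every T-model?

Tableau for the negation ~[](a | ~a):
1. ~[](a | ~a), u
2. ~(a | ~a), v   [~[]-rule on 1: fresh world v, uRv]
3. ~a, v   [~|-rule on 2]
4. a, v   [~|-rule on 2]
Accessibility: uRu, uRv, vRv
Branch closes: a and ~a both at v.
All branches of the negation close; one closing branch shown above.

Valid in T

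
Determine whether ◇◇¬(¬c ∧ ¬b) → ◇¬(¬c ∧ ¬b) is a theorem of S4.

Valid in S4

Tableau for the negation ¬(◇◇¬(¬c ∧ ¬b) → ◇¬(¬c ∧ ¬b)):
1. ¬(◇◇¬(¬c ∧ ¬b) → ◇¬(¬c ∧ ¬b)), u
2. ◇◇¬(¬c ∧ ¬b), u
3. ¬◇¬(¬c ∧ ¬b), u
4. ¬c ∧ ¬b, u
5. ¬c, u
6. ¬b, u
7. ◇¬(¬c ∧ ¬b), v
8. ¬c ∧ ¬b, v
9. ¬c, v
10. ¬b, v
11. ¬(¬c ∧ ¬b), w
12. ¬c ∧ ¬b, w
13. ¬c, w
14. ¬b, w
15. b, w
Accessibility: uRu, uRv, uRw, vRv, vRw, wRw
Branch closes: b and ¬b both at w.
Every branch of the negation's tableau closes; the branch above is one of them.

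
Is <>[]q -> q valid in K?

No, not valid

Tableau for the negation ~(<>[]q -> q):
1. ~(<>[]q -> q), u
2. <>[]q, u
3. ~q, u
4. []q, v
Accessibility: uRv
The negation has an open branch (countermodel exists).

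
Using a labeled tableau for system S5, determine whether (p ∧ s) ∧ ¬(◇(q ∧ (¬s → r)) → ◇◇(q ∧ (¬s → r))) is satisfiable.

No, unsatisfiable

1. (p ∧ s) ∧ ¬(◇(q ∧ (¬s → r)) → ◇◇(q ∧ (¬s → r))), u
2. p ∧ s, u   [∧-rule on 1]
3. ¬(◇(q ∧ (¬s → r)) → ◇◇(q ∧ (¬s → r))), u   [∧-rule on 1]
4. p, u   [∧-rule on 2]
5. s, u   [∧-rule on 2]
6. ◇(q ∧ (¬s → r)), u   [¬→-rule on 3]
7. ¬◇◇(q ∧ (¬s → r)), u   [¬→-rule on 3]
8. ¬◇(q ∧ (¬s → r)), u   [¬◇-rule on 7 via uRu]
9. ¬(q ∧ (¬s → r)), u   [¬◇-rule on 8 via uRu]
10. ¬q, u   [¬∧-rule on 9 (branches; this branch)]
11. q ∧ (¬s → r), v   [◇-rule on 6: fresh world v, uRv]
12. q, v   [∧-rule on 11]
13. ¬s → r, v   [∧-rule on 11]
14. ¬◇(q ∧ (¬s → r)), v   [¬◇-rule on 7 via uRv]
15. ¬(q ∧ (¬s → r)), v   [¬◇-rule on 8 via uRv]
16. r, v   [→-rule on 13 (branches; this branch)]
17. ¬(¬s → r), v   [¬∧-rule on 15 (branches; this branch)]
18. ¬s, v   [¬→-rule on 17]
19. ¬r, v   [¬→-rule on 17]
Accessibility: uRu, uRv, vRu, vRv
Branch closes: r and ¬r both at v.
All branches of the tableau close; one closing branch shown above.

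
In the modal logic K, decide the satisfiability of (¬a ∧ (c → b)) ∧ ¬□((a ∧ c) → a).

Unsatisfiable

1. (¬a ∧ (c → b)) ∧ ¬□((a ∧ c) → a), u
2. ¬a ∧ (c → b), u   [∧-rule on 1]
3. ¬□((a ∧ c) → a), u   [∧-rule on 1]
4. ¬a, u   [∧-rule on 2]
5. c → b, u   [∧-rule on 2]
6. b, u   [→-rule on 5 (branches; this branch)]
7. ¬((a ∧ c) → a), v   [¬□-rule on 3: fresh world v, uRv]
8. a ∧ c, v   [¬→-rule on 7]
9. ¬a, v   [¬→-rule on 7]
10. a, v   [∧-rule on 8]
11. c, v   [∧-rule on 8]
Accessibility: uRv
Branch closes: a and ¬a both at v.
Every branch closes; the branch above is one of them.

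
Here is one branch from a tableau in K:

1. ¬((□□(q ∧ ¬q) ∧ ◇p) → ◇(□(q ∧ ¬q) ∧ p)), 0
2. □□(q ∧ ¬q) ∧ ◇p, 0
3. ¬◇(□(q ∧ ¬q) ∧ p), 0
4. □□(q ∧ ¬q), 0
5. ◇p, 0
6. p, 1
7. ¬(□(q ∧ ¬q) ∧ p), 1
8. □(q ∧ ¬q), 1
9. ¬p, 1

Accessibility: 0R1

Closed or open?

Both p and ¬p appear at 1.

Yes, closed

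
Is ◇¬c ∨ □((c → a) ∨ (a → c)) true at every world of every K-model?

Tableau for the negation ¬(◇¬c ∨ □((c → a) ∨ (a → c))):
1. ¬(◇¬c ∨ □((c → a) ∨ (a → c))), u
2. ¬◇¬c, u
3. ¬□((c → a) ∨ (a → c)), u
4. ¬((c → a) ∨ (a → c)), v
5. ¬(c → a), v
6. ¬(a → c), v
7. c, v
8. ¬a, v
9. a, v
10. ¬c, v
Accessibility: uRv
Branch closes: a and ¬a both at v.
All branches of the negation close; one closing branch shown above.

Valid in K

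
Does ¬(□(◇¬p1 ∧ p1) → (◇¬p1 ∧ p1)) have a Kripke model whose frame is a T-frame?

1. ¬(□(◇¬p1 ∧ p1) → (◇¬p1 ∧ p1)), u
2. □(◇¬p1 ∧ p1), u
3. ¬(◇¬p1 ∧ p1), u
4. ◇¬p1 ∧ p1, u
5. ◇¬p1, u
6. p1, u
7. ¬◇¬p1, u
8. ¬p1, v
9. ◇¬p1 ∧ p1, v
10. ◇¬p1, v
11. p1, v
Accessibility: uRu, uRv, vRv
Branch closes: p1 and ¬p1 both at v.
All branches of the tableau close; one closing branch shown above.

Unsatisfiable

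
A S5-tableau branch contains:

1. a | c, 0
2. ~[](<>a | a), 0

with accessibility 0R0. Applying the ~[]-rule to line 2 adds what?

a fresh world 1 with 0R1, and ~(<>a | a) at 1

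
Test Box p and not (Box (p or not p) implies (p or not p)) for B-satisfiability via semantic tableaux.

No, unsatisfiable

1. Box p and not (Box (p or not p) implies (p or not p)), u
2. Box p, u
3. not (Box (p or not p) implies (p or not p)), u
4. Box (p or not p), u
5. not (p or not p), u
6. not p, u
7. p, u
Accessibility: uRu
Branch closes: p and not p both at u.
(One branch shown.) All branches close.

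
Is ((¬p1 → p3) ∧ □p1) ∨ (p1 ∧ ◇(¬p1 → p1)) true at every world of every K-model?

Tableau for the negation ¬(((¬p1 → p3) ∧ □p1) ∨ (p1 ∧ ◇(¬p1 → p1))):
1. ¬(((¬p1 → p3) ∧ □p1) ∨ (p1 ∧ ◇(¬p1 → p1))), w0
2. ¬((¬p1 → p3) ∧ □p1), w0
3. ¬(p1 ∧ ◇(¬p1 → p1)), w0
4. ¬□p1, w0
5. ¬◇(¬p1 → p1), w0
6. ¬p1, w1
7. ¬(¬p1 → p1), w1
Accessibility: w0Rw1
The negation has an open branch (countermodel exists).

Not valid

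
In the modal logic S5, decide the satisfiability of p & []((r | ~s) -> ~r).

1. p & []((r | ~s) -> ~r), 0
2. p, 0
3. []((r | ~s) -> ~r), 0
4. (r | ~s) -> ~r, 0
5. ~r, 0
Accessibility: 0R0

Satisfiable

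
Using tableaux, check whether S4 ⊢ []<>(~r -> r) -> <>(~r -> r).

Tableau for the negation ~([]<>(~r -> r) -> <>(~r -> r)):
1. ~([]<>(~r -> r) -> <>(~r -> r)), w0
2. []<>(~r -> r), w0
3. ~<>(~r -> r), w0
4. <>(~r -> r), w0
5. ~(~r -> r), w0
6. ~r, w0
7. ~r -> r, w1
8. <>(~r -> r), w1
9. ~(~r -> r), w1
10. ~r, w1
11. r, w1
Accessibility: w0Rw0, w0Rw1, w1Rw1
Branch closes: r and ~r both at w1.
All branches of the negation close; one closing branch shown above.

Valid in S4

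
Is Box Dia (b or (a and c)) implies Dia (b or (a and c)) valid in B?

Valid in B

Tableau for the negation not (Box Dia (b or (a and c)) implies Dia (b or (a and c))):
1. not (Box Dia (b or (a and c)) implies Dia (b or (a and c))), 0
2. Box Dia (b or (a and c)), 0
3. not Dia (b or (a and c)), 0
4. Dia (b or (a and c)), 0
5. not (b or (a and c)), 0
6. not b, 0
7. not (a and c), 0
8. not c, 0
9. b or (a and c), 1
10. Dia (b or (a and c)), 1
11. not (b or (a and c)), 1
12. not b, 1
13. not (a and c), 1
14. a and c, 1
15. a, 1
16. c, 1
17. not c, 1
Accessibility: 0R0, 0R1, 1R0, 1R1
Branch closes: c and not c both at 1.
Every branch of the negation's tableau closes; the branch above is one of them.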